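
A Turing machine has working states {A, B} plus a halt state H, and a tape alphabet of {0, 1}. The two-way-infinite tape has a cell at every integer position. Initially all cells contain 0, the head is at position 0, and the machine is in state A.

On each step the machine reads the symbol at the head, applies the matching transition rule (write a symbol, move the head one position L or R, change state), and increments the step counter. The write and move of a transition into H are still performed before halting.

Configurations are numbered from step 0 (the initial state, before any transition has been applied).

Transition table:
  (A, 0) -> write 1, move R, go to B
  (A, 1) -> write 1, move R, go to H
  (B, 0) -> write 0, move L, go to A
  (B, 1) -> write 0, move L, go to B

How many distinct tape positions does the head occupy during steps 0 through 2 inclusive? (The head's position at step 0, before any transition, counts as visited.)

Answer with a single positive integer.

Answer: 2

Derivation:
Step 1: in state A at pos 0, read 0 -> (A,0)->write 1,move R,goto B. Now: state=B, head=1, tape[-1..2]=0100 (head:   ^)
Step 2: in state B at pos 1, read 0 -> (B,0)->write 0,move L,goto A. Now: state=A, head=0, tape[-1..2]=0100 (head:  ^)
Head positions at steps 0..2: starting at 0, distinct positions visited = {0, 1} -> 2 position(s)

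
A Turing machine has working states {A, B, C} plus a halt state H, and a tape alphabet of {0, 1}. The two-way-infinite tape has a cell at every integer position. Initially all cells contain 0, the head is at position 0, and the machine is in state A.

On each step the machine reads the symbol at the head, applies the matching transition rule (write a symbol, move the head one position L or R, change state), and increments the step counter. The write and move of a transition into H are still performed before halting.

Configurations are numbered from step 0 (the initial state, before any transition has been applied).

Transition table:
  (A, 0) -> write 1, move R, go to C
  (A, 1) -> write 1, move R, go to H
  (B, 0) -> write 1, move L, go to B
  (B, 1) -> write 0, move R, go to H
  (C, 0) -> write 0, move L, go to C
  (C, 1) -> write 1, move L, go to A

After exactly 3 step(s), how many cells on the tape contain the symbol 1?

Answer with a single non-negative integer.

Answer: 1

Derivation:
Step 1: in state A at pos 0, read 0 -> (A,0)->write 1,move R,goto C. Now: state=C, head=1, tape[-1..2]=0100 (head:   ^)
Step 2: in state C at pos 1, read 0 -> (C,0)->write 0,move L,goto C. Now: state=C, head=0, tape[-1..2]=0100 (head:  ^)
Step 3: in state C at pos 0, read 1 -> (C,1)->write 1,move L,goto A. Now: state=A, head=-1, tape[-2..2]=00100 (head:  ^)
Cells containing 1 after step 3: {0} -> 1 cell(s)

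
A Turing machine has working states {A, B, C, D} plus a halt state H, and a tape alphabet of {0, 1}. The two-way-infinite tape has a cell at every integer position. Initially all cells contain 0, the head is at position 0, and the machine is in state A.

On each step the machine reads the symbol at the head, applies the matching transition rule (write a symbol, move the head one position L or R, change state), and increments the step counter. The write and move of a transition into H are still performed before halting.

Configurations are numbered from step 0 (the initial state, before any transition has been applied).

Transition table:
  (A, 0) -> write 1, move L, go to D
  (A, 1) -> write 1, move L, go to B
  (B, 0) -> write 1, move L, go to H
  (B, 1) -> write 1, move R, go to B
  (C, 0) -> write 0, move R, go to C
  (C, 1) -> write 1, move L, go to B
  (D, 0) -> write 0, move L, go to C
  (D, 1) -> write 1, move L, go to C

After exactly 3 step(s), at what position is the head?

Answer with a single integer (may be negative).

Step 1: in state A at pos 0, read 0 -> (A,0)->write 1,move L,goto D. Now: state=D, head=-1, tape[-2..1]=0010 (head:  ^)
Step 2: in state D at pos -1, read 0 -> (D,0)->write 0,move L,goto C. Now: state=C, head=-2, tape[-3..1]=00010 (head:  ^)
Step 3: in state C at pos -2, read 0 -> (C,0)->write 0,move R,goto C. Now: state=C, head=-1, tape[-3..1]=00010 (head:   ^)

Answer: -1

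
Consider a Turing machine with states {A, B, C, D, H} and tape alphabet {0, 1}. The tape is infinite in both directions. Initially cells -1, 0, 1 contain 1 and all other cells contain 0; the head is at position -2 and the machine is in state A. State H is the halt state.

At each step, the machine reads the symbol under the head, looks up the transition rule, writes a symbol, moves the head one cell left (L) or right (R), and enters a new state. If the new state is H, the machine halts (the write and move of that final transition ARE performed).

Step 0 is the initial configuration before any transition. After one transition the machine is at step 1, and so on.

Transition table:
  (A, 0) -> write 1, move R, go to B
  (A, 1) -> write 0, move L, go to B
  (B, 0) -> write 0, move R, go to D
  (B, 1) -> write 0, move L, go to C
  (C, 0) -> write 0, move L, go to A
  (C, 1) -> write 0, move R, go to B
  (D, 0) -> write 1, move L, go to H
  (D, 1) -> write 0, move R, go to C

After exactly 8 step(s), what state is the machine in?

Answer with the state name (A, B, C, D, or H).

Answer: H

Derivation:
Step 1: in state A at pos -2, read 0 -> (A,0)->write 1,move R,goto B. Now: state=B, head=-1, tape[-3..2]=011110 (head:   ^)
Step 2: in state B at pos -1, read 1 -> (B,1)->write 0,move L,goto C. Now: state=C, head=-2, tape[-3..2]=010110 (head:  ^)
Step 3: in state C at pos -2, read 1 -> (C,1)->write 0,move R,goto B. Now: state=B, head=-1, tape[-3..2]=000110 (head:   ^)
Step 4: in state B at pos -1, read 0 -> (B,0)->write 0,move R,goto D. Now: state=D, head=0, tape[-3..2]=000110 (head:    ^)
Step 5: in state D at pos 0, read 1 -> (D,1)->write 0,move R,goto C. Now: state=C, head=1, tape[-3..2]=000010 (head:     ^)
Step 6: in state C at pos 1, read 1 -> (C,1)->write 0,move R,goto B. Now: state=B, head=2, tape[-3..3]=0000000 (head:      ^)
Step 7: in state B at pos 2, read 0 -> (B,0)->write 0,move R,goto D. Now: state=D, head=3, tape[-3..4]=00000000 (head:       ^)
Step 8: in state D at pos 3, read 0 -> (D,0)->write 1,move L,goto H. Now: state=H, head=2, tape[-3..4]=00000010 (head:      ^)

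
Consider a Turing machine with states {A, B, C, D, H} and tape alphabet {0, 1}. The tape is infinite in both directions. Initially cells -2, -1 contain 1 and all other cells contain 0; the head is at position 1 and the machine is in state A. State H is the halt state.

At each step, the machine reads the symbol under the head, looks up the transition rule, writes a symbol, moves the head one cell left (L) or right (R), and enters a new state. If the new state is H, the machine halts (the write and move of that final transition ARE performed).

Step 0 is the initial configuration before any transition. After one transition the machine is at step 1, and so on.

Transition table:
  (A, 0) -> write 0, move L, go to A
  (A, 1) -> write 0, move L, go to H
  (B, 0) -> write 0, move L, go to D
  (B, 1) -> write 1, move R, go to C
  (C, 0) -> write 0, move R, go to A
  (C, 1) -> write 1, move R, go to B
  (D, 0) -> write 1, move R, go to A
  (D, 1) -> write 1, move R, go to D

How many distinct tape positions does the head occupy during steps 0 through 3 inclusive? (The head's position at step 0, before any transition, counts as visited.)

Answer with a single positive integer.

Step 1: in state A at pos 1, read 0 -> (A,0)->write 0,move L,goto A. Now: state=A, head=0, tape[-3..2]=011000 (head:    ^)
Step 2: in state A at pos 0, read 0 -> (A,0)->write 0,move L,goto A. Now: state=A, head=-1, tape[-3..2]=011000 (head:   ^)
Step 3: in state A at pos -1, read 1 -> (A,1)->write 0,move L,goto H. Now: state=H, head=-2, tape[-3..2]=010000 (head:  ^)
Head positions at steps 0..3: starting at 1, distinct positions visited = {-2, -1, 0, 1} -> 4 position(s)

Answer: 4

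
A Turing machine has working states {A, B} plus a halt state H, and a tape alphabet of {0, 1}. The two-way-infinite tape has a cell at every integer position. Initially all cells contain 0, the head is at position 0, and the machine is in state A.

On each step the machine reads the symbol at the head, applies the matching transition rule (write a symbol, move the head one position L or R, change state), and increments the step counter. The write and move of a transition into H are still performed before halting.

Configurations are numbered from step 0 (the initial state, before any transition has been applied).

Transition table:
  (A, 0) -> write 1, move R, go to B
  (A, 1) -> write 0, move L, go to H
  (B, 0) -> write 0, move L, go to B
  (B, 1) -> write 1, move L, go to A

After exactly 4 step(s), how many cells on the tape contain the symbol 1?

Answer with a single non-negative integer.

Answer: 2

Derivation:
Step 1: in state A at pos 0, read 0 -> (A,0)->write 1,move R,goto B. Now: state=B, head=1, tape[-1..2]=0100 (head:   ^)
Step 2: in state B at pos 1, read 0 -> (B,0)->write 0,move L,goto B. Now: state=B, head=0, tape[-1..2]=0100 (head:  ^)
Step 3: in state B at pos 0, read 1 -> (B,1)->write 1,move L,goto A. Now: state=A, head=-1, tape[-2..2]=00100 (head:  ^)
Step 4: in state A at pos -1, read 0 -> (A,0)->write 1,move R,goto B. Now: state=B, head=0, tape[-2..2]=01100 (head:   ^)
Cells containing 1 after step 4: {-1, 0} -> 2 cell(s)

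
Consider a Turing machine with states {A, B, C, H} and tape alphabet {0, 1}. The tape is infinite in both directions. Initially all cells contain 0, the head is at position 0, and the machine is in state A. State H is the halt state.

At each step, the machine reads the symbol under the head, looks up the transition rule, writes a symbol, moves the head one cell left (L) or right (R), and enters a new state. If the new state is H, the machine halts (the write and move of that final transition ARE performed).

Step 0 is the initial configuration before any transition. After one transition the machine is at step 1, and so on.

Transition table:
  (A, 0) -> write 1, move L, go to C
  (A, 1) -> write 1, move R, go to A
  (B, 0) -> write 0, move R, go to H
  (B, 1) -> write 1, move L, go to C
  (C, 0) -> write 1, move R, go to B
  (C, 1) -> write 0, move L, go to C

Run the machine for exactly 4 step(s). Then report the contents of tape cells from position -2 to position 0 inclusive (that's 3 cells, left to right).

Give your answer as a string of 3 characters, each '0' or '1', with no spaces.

Answer: 001

Derivation:
Step 1: in state A at pos 0, read 0 -> (A,0)->write 1,move L,goto C. Now: state=C, head=-1, tape[-2..1]=0010 (head:  ^)
Step 2: in state C at pos -1, read 0 -> (C,0)->write 1,move R,goto B. Now: state=B, head=0, tape[-2..1]=0110 (head:   ^)
Step 3: in state B at pos 0, read 1 -> (B,1)->write 1,move L,goto C. Now: state=C, head=-1, tape[-2..1]=0110 (head:  ^)
Step 4: in state C at pos -1, read 1 -> (C,1)->write 0,move L,goto C. Now: state=C, head=-2, tape[-3..1]=00010 (head:  ^)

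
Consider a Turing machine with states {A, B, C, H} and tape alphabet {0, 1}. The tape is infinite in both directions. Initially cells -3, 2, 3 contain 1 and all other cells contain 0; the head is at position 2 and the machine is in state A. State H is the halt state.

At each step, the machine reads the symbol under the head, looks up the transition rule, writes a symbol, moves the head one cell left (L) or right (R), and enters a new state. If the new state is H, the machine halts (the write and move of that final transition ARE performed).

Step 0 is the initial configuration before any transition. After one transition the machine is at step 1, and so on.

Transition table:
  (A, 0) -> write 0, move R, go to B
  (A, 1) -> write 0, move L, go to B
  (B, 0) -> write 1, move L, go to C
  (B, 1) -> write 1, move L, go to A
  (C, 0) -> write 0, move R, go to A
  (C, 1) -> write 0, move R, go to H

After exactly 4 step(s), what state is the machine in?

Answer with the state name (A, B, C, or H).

Step 1: in state A at pos 2, read 1 -> (A,1)->write 0,move L,goto B. Now: state=B, head=1, tape[-4..4]=010000010 (head:      ^)
Step 2: in state B at pos 1, read 0 -> (B,0)->write 1,move L,goto C. Now: state=C, head=0, tape[-4..4]=010001010 (head:     ^)
Step 3: in state C at pos 0, read 0 -> (C,0)->write 0,move R,goto A. Now: state=A, head=1, tape[-4..4]=010001010 (head:      ^)
Step 4: in state A at pos 1, read 1 -> (A,1)->write 0,move L,goto B. Now: state=B, head=0, tape[-4..4]=010000010 (head:     ^)

Answer: B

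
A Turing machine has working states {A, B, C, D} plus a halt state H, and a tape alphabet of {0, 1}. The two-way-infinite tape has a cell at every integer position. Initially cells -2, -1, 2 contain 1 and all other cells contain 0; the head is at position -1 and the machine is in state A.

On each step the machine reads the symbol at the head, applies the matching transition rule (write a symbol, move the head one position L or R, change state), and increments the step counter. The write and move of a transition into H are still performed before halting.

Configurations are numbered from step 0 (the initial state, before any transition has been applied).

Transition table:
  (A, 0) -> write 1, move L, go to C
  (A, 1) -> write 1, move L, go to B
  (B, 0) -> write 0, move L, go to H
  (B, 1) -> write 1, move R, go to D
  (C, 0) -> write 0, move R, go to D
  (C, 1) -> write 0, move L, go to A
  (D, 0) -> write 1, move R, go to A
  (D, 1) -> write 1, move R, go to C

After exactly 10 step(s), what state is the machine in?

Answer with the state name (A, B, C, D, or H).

Answer: A

Derivation:
Step 1: in state A at pos -1, read 1 -> (A,1)->write 1,move L,goto B. Now: state=B, head=-2, tape[-3..3]=0110010 (head:  ^)
Step 2: in state B at pos -2, read 1 -> (B,1)->write 1,move R,goto D. Now: state=D, head=-1, tape[-3..3]=0110010 (head:   ^)
Step 3: in state D at pos -1, read 1 -> (D,1)->write 1,move R,goto C. Now: state=C, head=0, tape[-3..3]=0110010 (head:    ^)
Step 4: in state C at pos 0, read 0 -> (C,0)->write 0,move R,goto D. Now: state=D, head=1, tape[-3..3]=0110010 (head:     ^)
Step 5: in state D at pos 1, read 0 -> (D,0)->write 1,move R,goto A. Now: state=A, head=2, tape[-3..3]=0110110 (head:      ^)
Step 6: in state A at pos 2, read 1 -> (A,1)->write 1,move L,goto B. Now: state=B, head=1, tape[-3..3]=0110110 (head:     ^)
Step 7: in state B at pos 1, read 1 -> (B,1)->write 1,move R,goto D. Now: state=D, head=2, tape[-3..3]=0110110 (head:      ^)
Step 8: in state D at pos 2, read 1 -> (D,1)->write 1,move R,goto C. Now: state=C, head=3, tape[-3..4]=01101100 (head:       ^)
Step 9: in state C at pos 3, read 0 -> (C,0)->write 0,move R,goto D. Now: state=D, head=4, tape[-3..5]=011011000 (head:        ^)
Step 10: in state D at pos 4, read 0 -> (D,0)->write 1,move R,goto A. Now: state=A, head=5, tape[-3..6]=0110110100 (head:         ^)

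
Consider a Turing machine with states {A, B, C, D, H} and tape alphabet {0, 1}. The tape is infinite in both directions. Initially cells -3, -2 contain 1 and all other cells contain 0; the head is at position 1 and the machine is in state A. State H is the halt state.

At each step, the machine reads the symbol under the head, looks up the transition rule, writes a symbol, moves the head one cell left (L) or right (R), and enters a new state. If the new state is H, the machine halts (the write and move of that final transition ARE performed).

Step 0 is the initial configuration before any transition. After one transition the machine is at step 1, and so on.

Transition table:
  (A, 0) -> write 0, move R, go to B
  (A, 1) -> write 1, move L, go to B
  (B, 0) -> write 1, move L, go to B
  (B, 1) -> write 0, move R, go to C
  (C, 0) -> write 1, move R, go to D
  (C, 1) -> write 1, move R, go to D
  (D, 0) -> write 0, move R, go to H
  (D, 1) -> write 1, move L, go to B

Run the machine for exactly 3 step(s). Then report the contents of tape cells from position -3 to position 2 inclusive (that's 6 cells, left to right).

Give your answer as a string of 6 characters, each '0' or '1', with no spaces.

Step 1: in state A at pos 1, read 0 -> (A,0)->write 0,move R,goto B. Now: state=B, head=2, tape[-4..3]=01100000 (head:       ^)
Step 2: in state B at pos 2, read 0 -> (B,0)->write 1,move L,goto B. Now: state=B, head=1, tape[-4..3]=01100010 (head:      ^)
Step 3: in state B at pos 1, read 0 -> (B,0)->write 1,move L,goto B. Now: state=B, head=0, tape[-4..3]=01100110 (head:     ^)

Answer: 110011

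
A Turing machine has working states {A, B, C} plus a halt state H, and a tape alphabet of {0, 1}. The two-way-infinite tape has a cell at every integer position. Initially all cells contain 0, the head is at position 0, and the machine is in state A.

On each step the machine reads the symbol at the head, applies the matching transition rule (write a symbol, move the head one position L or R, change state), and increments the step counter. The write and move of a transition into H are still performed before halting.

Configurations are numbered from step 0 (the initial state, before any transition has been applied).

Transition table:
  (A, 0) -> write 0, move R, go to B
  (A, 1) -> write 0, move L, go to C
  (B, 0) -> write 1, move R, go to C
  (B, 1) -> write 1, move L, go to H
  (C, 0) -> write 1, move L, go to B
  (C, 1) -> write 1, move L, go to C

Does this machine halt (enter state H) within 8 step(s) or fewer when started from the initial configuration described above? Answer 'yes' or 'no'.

Answer: yes

Derivation:
Step 1: in state A at pos 0, read 0 -> (A,0)->write 0,move R,goto B. Now: state=B, head=1, tape[-1..2]=0000 (head:   ^)
Step 2: in state B at pos 1, read 0 -> (B,0)->write 1,move R,goto C. Now: state=C, head=2, tape[-1..3]=00100 (head:    ^)
Step 3: in state C at pos 2, read 0 -> (C,0)->write 1,move L,goto B. Now: state=B, head=1, tape[-1..3]=00110 (head:   ^)
Step 4: in state B at pos 1, read 1 -> (B,1)->write 1,move L,goto H. Now: state=H, head=0, tape[-1..3]=00110 (head:  ^)
State H reached at step 4; 4 <= 8 -> yes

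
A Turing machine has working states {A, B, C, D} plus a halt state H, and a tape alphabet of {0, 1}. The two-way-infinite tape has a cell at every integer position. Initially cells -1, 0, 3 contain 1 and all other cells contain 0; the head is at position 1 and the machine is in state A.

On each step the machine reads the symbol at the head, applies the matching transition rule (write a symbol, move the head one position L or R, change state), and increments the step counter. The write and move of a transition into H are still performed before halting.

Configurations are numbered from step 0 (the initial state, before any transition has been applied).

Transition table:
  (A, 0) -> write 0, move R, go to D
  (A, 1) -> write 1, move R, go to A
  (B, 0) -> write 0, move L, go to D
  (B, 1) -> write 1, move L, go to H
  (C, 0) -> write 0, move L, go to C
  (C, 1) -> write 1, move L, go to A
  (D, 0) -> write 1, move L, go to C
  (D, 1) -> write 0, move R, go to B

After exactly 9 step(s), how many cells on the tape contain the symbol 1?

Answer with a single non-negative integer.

Step 1: in state A at pos 1, read 0 -> (A,0)->write 0,move R,goto D. Now: state=D, head=2, tape[-2..4]=0110010 (head:     ^)
Step 2: in state D at pos 2, read 0 -> (D,0)->write 1,move L,goto C. Now: state=C, head=1, tape[-2..4]=0110110 (head:    ^)
Step 3: in state C at pos 1, read 0 -> (C,0)->write 0,move L,goto C. Now: state=C, head=0, tape[-2..4]=0110110 (head:   ^)
Step 4: in state C at pos 0, read 1 -> (C,1)->write 1,move L,goto A. Now: state=A, head=-1, tape[-2..4]=0110110 (head:  ^)
Step 5: in state A at pos -1, read 1 -> (A,1)->write 1,move R,goto A. Now: state=A, head=0, tape[-2..4]=0110110 (head:   ^)
Step 6: in state A at pos 0, read 1 -> (A,1)->write 1,move R,goto A. Now: state=A, head=1, tape[-2..4]=0110110 (head:    ^)
Step 7: in state A at pos 1, read 0 -> (A,0)->write 0,move R,goto D. Now: state=D, head=2, tape[-2..4]=0110110 (head:     ^)
Step 8: in state D at pos 2, read 1 -> (D,1)->write 0,move R,goto B. Now: state=B, head=3, tape[-2..4]=0110010 (head:      ^)
Step 9: in state B at pos 3, read 1 -> (B,1)->write 1,move L,goto H. Now: state=H, head=2, tape[-2..4]=0110010 (head:     ^)
Cells containing 1 after step 9: {-1, 0, 3} -> 3 cell(s)

Answer: 3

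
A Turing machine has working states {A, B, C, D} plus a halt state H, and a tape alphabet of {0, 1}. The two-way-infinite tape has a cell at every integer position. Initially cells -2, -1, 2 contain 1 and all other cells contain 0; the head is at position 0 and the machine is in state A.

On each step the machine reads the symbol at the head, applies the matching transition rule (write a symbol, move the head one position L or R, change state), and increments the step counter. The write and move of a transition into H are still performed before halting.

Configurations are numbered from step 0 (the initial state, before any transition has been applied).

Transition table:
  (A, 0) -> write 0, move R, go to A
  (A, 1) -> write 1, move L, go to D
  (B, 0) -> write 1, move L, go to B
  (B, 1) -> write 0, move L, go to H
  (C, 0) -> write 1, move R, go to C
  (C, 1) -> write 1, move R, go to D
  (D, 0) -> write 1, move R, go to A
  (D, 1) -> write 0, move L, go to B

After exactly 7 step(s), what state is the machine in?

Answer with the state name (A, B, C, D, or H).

Step 1: in state A at pos 0, read 0 -> (A,0)->write 0,move R,goto A. Now: state=A, head=1, tape[-3..3]=0110010 (head:     ^)
Step 2: in state A at pos 1, read 0 -> (A,0)->write 0,move R,goto A. Now: state=A, head=2, tape[-3..3]=0110010 (head:      ^)
Step 3: in state A at pos 2, read 1 -> (A,1)->write 1,move L,goto D. Now: state=D, head=1, tape[-3..3]=0110010 (head:     ^)
Step 4: in state D at pos 1, read 0 -> (D,0)->write 1,move R,goto A. Now: state=A, head=2, tape[-3..3]=0110110 (head:      ^)
Step 5: in state A at pos 2, read 1 -> (A,1)->write 1,move L,goto D. Now: state=D, head=1, tape[-3..3]=0110110 (head:     ^)
Step 6: in state D at pos 1, read 1 -> (D,1)->write 0,move L,goto B. Now: state=B, head=0, tape[-3..3]=0110010 (head:    ^)
Step 7: in state B at pos 0, read 0 -> (B,0)->write 1,move L,goto B. Now: state=B, head=-1, tape[-3..3]=0111010 (head:   ^)

Answer: B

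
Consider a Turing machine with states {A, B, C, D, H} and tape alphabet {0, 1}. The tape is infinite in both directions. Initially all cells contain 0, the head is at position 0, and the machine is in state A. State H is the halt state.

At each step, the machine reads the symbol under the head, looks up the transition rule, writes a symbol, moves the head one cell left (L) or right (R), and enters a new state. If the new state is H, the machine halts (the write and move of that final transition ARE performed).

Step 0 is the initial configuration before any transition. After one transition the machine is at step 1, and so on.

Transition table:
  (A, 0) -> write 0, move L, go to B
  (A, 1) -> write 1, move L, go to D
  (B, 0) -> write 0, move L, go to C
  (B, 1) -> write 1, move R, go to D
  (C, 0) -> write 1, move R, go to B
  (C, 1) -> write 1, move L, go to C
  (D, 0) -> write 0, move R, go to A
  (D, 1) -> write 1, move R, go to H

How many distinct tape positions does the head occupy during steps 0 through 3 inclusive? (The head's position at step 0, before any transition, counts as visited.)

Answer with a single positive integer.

Answer: 3

Derivation:
Step 1: in state A at pos 0, read 0 -> (A,0)->write 0,move L,goto B. Now: state=B, head=-1, tape[-2..1]=0000 (head:  ^)
Step 2: in state B at pos -1, read 0 -> (B,0)->write 0,move L,goto C. Now: state=C, head=-2, tape[-3..1]=00000 (head:  ^)
Step 3: in state C at pos -2, read 0 -> (C,0)->write 1,move R,goto B. Now: state=B, head=-1, tape[-3..1]=01000 (head:   ^)
Head positions at steps 0..3: starting at 0, distinct positions visited = {-2, -1, 0} -> 3 position(s)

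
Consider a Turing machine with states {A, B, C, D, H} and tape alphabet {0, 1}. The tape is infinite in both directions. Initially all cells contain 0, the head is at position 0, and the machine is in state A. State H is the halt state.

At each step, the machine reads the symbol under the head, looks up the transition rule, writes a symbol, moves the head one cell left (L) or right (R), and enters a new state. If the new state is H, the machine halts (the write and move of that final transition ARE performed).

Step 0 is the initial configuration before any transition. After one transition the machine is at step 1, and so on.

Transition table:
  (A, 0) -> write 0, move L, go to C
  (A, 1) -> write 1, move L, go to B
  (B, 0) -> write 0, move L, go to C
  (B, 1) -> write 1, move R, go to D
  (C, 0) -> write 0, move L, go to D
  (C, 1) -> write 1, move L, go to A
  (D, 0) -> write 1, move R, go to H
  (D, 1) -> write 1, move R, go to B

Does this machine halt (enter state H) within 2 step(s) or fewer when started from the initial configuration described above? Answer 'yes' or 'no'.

Step 1: in state A at pos 0, read 0 -> (A,0)->write 0,move L,goto C. Now: state=C, head=-1, tape[-2..1]=0000 (head:  ^)
Step 2: in state C at pos -1, read 0 -> (C,0)->write 0,move L,goto D. Now: state=D, head=-2, tape[-3..1]=00000 (head:  ^)
After 2 step(s): state = D (not H) -> not halted within 2 -> no

Answer: no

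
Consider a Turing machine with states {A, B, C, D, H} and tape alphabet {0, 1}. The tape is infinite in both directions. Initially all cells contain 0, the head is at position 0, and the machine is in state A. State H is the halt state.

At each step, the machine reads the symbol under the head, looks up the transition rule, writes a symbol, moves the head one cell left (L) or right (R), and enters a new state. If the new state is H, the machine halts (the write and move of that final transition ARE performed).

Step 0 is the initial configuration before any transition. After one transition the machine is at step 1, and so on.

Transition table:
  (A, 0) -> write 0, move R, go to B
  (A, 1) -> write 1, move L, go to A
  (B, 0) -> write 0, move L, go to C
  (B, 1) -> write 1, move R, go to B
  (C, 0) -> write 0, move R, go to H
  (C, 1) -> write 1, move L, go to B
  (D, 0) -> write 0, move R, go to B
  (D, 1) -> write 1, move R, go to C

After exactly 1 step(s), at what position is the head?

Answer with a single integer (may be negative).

Answer: 1

Derivation:
Step 1: in state A at pos 0, read 0 -> (A,0)->write 0,move R,goto B. Now: state=B, head=1, tape[-1..2]=0000 (head:   ^)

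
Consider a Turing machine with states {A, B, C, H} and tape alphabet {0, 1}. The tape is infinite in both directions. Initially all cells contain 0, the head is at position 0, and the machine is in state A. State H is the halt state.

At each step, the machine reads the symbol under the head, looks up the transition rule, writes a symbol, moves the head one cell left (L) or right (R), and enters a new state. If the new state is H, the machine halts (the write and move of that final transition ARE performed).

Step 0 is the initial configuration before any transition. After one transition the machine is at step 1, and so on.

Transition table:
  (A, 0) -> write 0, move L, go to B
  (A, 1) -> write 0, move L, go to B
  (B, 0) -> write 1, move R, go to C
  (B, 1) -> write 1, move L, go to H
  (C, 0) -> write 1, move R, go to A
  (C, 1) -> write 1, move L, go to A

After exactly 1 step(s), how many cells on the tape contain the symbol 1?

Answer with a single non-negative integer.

Step 1: in state A at pos 0, read 0 -> (A,0)->write 0,move L,goto B. Now: state=B, head=-1, tape[-2..1]=0000 (head:  ^)
No cell contains 1 after step 1 -> 0 cell(s)

Answer: 0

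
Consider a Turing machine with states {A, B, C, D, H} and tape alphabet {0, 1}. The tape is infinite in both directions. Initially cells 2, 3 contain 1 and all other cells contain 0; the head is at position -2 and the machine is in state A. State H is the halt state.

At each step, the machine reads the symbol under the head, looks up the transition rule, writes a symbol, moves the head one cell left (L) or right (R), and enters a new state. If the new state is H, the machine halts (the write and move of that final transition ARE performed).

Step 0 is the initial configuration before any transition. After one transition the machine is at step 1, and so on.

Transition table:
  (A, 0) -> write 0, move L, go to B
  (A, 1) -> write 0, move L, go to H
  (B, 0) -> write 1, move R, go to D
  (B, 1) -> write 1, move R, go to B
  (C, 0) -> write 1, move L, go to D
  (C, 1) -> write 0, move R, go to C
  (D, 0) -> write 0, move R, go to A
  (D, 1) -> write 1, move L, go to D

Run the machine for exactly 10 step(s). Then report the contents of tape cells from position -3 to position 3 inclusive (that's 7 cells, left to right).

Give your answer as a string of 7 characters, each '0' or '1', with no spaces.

Answer: 1110011

Derivation:
Step 1: in state A at pos -2, read 0 -> (A,0)->write 0,move L,goto B. Now: state=B, head=-3, tape[-4..4]=000000110 (head:  ^)
Step 2: in state B at pos -3, read 0 -> (B,0)->write 1,move R,goto D. Now: state=D, head=-2, tape[-4..4]=010000110 (head:   ^)
Step 3: in state D at pos -2, read 0 -> (D,0)->write 0,move R,goto A. Now: state=A, head=-1, tape[-4..4]=010000110 (head:    ^)
Step 4: in state A at pos -1, read 0 -> (A,0)->write 0,move L,goto B. Now: state=B, head=-2, tape[-4..4]=010000110 (head:   ^)
Step 5: in state B at pos -2, read 0 -> (B,0)->write 1,move R,goto D. Now: state=D, head=-1, tape[-4..4]=011000110 (head:    ^)
Step 6: in state D at pos -1, read 0 -> (D,0)->write 0,move R,goto A. Now: state=A, head=0, tape[-4..4]=011000110 (head:     ^)
Step 7: in state A at pos 0, read 0 -> (A,0)->write 0,move L,goto B. Now: state=B, head=-1, tape[-4..4]=011000110 (head:    ^)
Step 8: in state B at pos -1, read 0 -> (B,0)->write 1,move R,goto D. Now: state=D, head=0, tape[-4..4]=011100110 (head:     ^)
Step 9: in state D at pos 0, read 0 -> (D,0)->write 0,move R,goto A. Now: state=A, head=1, tape[-4..4]=011100110 (head:      ^)
Step 10: in state A at pos 1, read 0 -> (A,0)->write 0,move L,goto B. Now: state=B, head=0, tape[-4..4]=011100110 (head:     ^)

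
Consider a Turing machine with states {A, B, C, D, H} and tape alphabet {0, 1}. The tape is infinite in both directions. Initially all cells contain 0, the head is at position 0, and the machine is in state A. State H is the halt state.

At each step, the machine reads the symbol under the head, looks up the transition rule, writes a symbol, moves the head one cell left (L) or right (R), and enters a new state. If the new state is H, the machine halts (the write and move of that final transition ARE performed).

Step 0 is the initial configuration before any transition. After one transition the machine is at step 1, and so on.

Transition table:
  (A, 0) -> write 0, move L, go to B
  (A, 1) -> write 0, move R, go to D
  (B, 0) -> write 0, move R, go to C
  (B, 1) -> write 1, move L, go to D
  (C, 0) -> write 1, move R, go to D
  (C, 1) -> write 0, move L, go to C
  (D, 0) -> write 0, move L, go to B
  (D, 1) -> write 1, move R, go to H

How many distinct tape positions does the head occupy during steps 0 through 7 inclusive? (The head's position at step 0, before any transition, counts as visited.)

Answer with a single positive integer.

Step 1: in state A at pos 0, read 0 -> (A,0)->write 0,move L,goto B. Now: state=B, head=-1, tape[-2..1]=0000 (head:  ^)
Step 2: in state B at pos -1, read 0 -> (B,0)->write 0,move R,goto C. Now: state=C, head=0, tape[-2..1]=0000 (head:   ^)
Step 3: in state C at pos 0, read 0 -> (C,0)->write 1,move R,goto D. Now: state=D, head=1, tape[-2..2]=00100 (head:    ^)
Step 4: in state D at pos 1, read 0 -> (D,0)->write 0,move L,goto B. Now: state=B, head=0, tape[-2..2]=00100 (head:   ^)
Step 5: in state B at pos 0, read 1 -> (B,1)->write 1,move L,goto D. Now: state=D, head=-1, tape[-2..2]=00100 (head:  ^)
Step 6: in state D at pos -1, read 0 -> (D,0)->write 0,move L,goto B. Now: state=B, head=-2, tape[-3..2]=000100 (head:  ^)
Step 7: in state B at pos -2, read 0 -> (B,0)->write 0,move R,goto C. Now: state=C, head=-1, tape[-3..2]=000100 (head:   ^)
Head positions at steps 0..7: starting at 0, distinct positions visited = {-2, -1, 0, 1} -> 4 position(s)

Answer: 4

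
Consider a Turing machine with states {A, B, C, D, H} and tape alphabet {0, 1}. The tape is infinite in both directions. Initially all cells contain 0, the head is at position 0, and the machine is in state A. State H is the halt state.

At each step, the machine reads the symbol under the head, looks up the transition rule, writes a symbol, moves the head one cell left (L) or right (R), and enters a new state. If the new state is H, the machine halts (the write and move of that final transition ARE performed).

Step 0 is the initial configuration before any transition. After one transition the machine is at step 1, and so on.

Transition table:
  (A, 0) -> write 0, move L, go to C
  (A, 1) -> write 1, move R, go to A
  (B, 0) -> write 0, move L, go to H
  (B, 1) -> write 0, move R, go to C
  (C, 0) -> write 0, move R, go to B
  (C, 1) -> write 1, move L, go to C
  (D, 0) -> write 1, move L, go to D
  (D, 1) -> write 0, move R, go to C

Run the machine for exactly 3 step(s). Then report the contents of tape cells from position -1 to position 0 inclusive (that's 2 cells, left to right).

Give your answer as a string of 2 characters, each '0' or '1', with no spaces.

Step 1: in state A at pos 0, read 0 -> (A,0)->write 0,move L,goto C. Now: state=C, head=-1, tape[-2..1]=0000 (head:  ^)
Step 2: in state C at pos -1, read 0 -> (C,0)->write 0,move R,goto B. Now: state=B, head=0, tape[-2..1]=0000 (head:   ^)
Step 3: in state B at pos 0, read 0 -> (B,0)->write 0,move L,goto H. Now: state=H, head=-1, tape[-2..1]=0000 (head:  ^)

Answer: 00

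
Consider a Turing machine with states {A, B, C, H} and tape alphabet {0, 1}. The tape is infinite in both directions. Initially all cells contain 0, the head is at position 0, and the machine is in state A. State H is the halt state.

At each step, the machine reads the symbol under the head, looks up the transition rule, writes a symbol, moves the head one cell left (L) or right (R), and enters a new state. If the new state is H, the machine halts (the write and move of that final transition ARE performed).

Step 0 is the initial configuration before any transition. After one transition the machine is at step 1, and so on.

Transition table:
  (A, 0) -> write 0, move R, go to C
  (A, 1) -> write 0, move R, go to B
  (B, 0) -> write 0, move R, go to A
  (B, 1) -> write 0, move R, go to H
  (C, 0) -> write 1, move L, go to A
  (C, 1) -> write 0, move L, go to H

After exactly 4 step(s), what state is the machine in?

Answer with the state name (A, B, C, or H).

Step 1: in state A at pos 0, read 0 -> (A,0)->write 0,move R,goto C. Now: state=C, head=1, tape[-1..2]=0000 (head:   ^)
Step 2: in state C at pos 1, read 0 -> (C,0)->write 1,move L,goto A. Now: state=A, head=0, tape[-1..2]=0010 (head:  ^)
Step 3: in state A at pos 0, read 0 -> (A,0)->write 0,move R,goto C. Now: state=C, head=1, tape[-1..2]=0010 (head:   ^)
Step 4: in state C at pos 1, read 1 -> (C,1)->write 0,move L,goto H. Now: state=H, head=0, tape[-1..2]=0000 (head:  ^)

Answer: H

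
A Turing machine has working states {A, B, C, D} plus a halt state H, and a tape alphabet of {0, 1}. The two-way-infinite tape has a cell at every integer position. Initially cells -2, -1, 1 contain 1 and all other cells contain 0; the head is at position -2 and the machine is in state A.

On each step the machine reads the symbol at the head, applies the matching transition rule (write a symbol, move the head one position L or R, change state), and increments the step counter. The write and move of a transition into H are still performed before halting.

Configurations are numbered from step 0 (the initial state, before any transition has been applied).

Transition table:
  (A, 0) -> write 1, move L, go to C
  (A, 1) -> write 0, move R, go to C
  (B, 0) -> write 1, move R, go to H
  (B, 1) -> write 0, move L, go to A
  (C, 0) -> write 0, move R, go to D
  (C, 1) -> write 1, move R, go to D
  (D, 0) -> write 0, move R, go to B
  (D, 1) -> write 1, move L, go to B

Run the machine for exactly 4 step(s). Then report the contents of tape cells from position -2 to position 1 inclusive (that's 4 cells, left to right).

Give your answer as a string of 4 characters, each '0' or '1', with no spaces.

Step 1: in state A at pos -2, read 1 -> (A,1)->write 0,move R,goto C. Now: state=C, head=-1, tape[-3..2]=001010 (head:   ^)
Step 2: in state C at pos -1, read 1 -> (C,1)->write 1,move R,goto D. Now: state=D, head=0, tape[-3..2]=001010 (head:    ^)
Step 3: in state D at pos 0, read 0 -> (D,0)->write 0,move R,goto B. Now: state=B, head=1, tape[-3..2]=001010 (head:     ^)
Step 4: in state B at pos 1, read 1 -> (B,1)->write 0,move L,goto A. Now: state=A, head=0, tape[-3..2]=001000 (head:    ^)

Answer: 0100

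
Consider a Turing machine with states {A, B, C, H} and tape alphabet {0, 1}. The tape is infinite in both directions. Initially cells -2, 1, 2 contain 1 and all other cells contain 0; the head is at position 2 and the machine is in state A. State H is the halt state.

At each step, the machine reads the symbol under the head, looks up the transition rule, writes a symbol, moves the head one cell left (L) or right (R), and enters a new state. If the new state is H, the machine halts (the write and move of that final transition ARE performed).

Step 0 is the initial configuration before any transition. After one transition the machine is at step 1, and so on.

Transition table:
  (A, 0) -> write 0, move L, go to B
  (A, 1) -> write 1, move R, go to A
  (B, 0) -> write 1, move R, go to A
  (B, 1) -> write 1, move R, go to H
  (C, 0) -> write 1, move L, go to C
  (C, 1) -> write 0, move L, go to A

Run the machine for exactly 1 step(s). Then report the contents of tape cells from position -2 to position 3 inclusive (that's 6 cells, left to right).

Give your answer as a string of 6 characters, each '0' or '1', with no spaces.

Step 1: in state A at pos 2, read 1 -> (A,1)->write 1,move R,goto A. Now: state=A, head=3, tape[-3..4]=01001100 (head:       ^)

Answer: 100110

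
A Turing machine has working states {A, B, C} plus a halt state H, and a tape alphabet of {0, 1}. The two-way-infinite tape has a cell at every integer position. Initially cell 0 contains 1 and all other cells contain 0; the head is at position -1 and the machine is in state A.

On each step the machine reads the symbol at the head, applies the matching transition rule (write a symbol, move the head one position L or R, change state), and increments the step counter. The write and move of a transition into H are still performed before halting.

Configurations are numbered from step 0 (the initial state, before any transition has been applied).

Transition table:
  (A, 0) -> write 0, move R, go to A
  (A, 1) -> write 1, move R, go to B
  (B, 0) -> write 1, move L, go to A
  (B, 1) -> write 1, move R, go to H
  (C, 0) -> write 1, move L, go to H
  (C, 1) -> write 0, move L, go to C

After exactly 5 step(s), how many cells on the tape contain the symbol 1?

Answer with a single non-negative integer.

Answer: 2

Derivation:
Step 1: in state A at pos -1, read 0 -> (A,0)->write 0,move R,goto A. Now: state=A, head=0, tape[-2..1]=0010 (head:   ^)
Step 2: in state A at pos 0, read 1 -> (A,1)->write 1,move R,goto B. Now: state=B, head=1, tape[-2..2]=00100 (head:    ^)
Step 3: in state B at pos 1, read 0 -> (B,0)->write 1,move L,goto A. Now: state=A, head=0, tape[-2..2]=00110 (head:   ^)
Step 4: in state A at pos 0, read 1 -> (A,1)->write 1,move R,goto B. Now: state=B, head=1, tape[-2..2]=00110 (head:    ^)
Step 5: in state B at pos 1, read 1 -> (B,1)->write 1,move R,goto H. Now: state=H, head=2, tape[-2..3]=001100 (head:     ^)
Cells containing 1 after step 5: {0, 1} -> 2 cell(s)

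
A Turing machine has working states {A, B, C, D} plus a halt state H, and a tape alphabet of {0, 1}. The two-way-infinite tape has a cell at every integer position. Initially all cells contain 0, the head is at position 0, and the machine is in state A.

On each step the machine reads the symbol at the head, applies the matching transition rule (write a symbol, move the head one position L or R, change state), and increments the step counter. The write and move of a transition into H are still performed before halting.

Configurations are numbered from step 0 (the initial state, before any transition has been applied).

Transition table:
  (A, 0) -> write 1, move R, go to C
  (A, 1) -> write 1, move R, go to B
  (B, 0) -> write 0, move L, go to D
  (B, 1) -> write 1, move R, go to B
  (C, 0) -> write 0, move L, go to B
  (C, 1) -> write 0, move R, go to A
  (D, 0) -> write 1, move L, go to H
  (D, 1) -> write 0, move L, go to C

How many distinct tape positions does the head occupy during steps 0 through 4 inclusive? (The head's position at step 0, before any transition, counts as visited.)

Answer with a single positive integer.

Answer: 2

Derivation:
Step 1: in state A at pos 0, read 0 -> (A,0)->write 1,move R,goto C. Now: state=C, head=1, tape[-1..2]=0100 (head:   ^)
Step 2: in state C at pos 1, read 0 -> (C,0)->write 0,move L,goto B. Now: state=B, head=0, tape[-1..2]=0100 (head:  ^)
Step 3: in state B at pos 0, read 1 -> (B,1)->write 1,move R,goto B. Now: state=B, head=1, tape[-1..2]=0100 (head:   ^)
Step 4: in state B at pos 1, read 0 -> (B,0)->write 0,move L,goto D. Now: state=D, head=0, tape[-1..2]=0100 (head:  ^)
Head positions at steps 0..4: starting at 0, distinct positions visited = {0, 1} -> 2 position(s)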